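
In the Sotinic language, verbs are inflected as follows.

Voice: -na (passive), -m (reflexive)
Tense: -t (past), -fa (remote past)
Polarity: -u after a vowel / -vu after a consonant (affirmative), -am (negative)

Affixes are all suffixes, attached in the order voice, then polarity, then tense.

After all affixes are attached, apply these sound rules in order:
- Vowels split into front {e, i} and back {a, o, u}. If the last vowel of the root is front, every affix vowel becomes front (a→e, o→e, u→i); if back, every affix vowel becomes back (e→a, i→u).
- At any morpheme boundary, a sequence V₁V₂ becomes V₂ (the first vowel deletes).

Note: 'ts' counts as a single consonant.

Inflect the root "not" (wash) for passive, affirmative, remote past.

notnufa

Attach voice passive -na → notna.
Attach polarity affirmative -u (after vowel 'a') → notnau.
Attach tense remote past -fa → notnaufa.
Vowel harmony: no change.
Apply vowel deletion: notnaufa → notnufa.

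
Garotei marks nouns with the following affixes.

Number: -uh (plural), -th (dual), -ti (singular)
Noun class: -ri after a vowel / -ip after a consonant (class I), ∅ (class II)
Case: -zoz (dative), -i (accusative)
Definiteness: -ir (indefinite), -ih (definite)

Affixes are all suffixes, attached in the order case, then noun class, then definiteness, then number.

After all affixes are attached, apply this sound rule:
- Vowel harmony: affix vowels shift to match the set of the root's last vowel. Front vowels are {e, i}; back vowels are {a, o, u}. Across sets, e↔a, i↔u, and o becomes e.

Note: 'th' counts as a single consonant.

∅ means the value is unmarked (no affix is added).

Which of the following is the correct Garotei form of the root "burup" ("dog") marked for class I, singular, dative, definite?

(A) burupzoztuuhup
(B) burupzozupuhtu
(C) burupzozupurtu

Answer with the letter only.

Attach case dative -zoz → burupzoz.
Attach noun class class I -ip (after consonant 'z') → burupzozip.
Attach definiteness definite -ih → burupzozipih.
Attach number singular -ti → burupzozipihti.
Apply vowel harmony: burupzozipihti → burupzozupuhtu.
So the correct form is burupzozupuhtu, option (B).
(A) burupzoztuuhup is wrong: it has the affixes in the wrong order.
(C) burupzozupurtu is wrong: it uses indefinite instead of definite for definiteness.

B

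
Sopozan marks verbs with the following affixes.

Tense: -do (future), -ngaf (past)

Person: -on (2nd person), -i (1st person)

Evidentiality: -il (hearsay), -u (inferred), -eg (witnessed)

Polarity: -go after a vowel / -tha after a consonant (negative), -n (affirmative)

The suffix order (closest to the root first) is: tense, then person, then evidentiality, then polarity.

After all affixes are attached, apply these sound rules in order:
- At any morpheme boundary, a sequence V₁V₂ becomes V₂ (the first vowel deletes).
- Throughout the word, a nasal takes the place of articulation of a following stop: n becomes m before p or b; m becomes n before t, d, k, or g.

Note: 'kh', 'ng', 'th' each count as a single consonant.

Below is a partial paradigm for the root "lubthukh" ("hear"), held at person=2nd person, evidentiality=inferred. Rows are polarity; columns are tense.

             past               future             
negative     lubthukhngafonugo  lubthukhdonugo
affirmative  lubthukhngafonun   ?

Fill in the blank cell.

Attach tense future -do → lubthukhdo.
Attach person 2nd person -on → lubthukhdoon.
Attach evidentiality inferred -u → lubthukhdoonu.
Attach polarity affirmative -n → lubthukhdoonun.
Apply vowel deletion: lubthukhdoonun → lubthukhdonun.
Nasal assimilation: no change.

lubthukhdonun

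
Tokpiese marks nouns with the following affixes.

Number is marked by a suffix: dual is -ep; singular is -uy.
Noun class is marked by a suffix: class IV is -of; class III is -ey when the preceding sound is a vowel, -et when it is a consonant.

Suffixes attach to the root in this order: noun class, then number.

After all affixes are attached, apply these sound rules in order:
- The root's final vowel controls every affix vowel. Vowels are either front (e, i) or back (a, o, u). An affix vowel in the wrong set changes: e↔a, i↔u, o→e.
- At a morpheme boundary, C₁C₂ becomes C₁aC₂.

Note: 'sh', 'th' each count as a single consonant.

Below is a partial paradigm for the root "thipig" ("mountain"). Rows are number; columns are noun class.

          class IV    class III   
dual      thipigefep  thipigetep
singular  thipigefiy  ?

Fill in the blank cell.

thipigetiy

Attach noun class class III -et (after consonant 'g') → thipiget.
Attach number singular -uy → thipigetuy.
Apply vowel harmony: thipigetuy → thipigetiy.
Epenthesis: no change.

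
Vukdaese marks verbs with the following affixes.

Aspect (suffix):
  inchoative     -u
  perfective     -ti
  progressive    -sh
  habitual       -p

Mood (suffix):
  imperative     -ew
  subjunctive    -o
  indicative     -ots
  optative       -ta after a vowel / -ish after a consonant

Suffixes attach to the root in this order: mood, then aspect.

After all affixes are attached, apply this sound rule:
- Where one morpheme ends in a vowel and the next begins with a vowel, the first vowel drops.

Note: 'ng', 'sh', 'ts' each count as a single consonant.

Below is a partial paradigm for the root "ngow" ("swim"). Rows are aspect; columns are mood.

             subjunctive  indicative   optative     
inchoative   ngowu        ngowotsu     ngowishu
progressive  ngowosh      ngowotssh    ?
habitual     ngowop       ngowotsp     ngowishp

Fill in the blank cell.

ngowishsh

Attach mood optative -ish (after consonant 'w') → ngowish.
Attach aspect progressive -sh → ngowishsh.
Vowel deletion: no change.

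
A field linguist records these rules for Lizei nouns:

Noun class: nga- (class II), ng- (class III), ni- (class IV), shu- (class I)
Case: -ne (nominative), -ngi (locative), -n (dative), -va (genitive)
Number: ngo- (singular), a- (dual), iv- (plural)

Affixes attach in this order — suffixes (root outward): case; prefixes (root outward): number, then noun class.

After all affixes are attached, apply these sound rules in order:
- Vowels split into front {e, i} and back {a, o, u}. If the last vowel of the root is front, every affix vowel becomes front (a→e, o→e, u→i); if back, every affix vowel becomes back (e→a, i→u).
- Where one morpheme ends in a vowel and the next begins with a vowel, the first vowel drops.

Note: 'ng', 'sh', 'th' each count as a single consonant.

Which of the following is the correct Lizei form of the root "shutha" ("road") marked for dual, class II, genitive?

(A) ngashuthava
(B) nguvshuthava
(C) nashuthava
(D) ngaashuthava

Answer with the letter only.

Attach case genitive -va → shuthava.
Attach number dual a- → ashuthava.
Attach noun class class II nga- → ngaashuthava.
Vowel harmony: no change.
Apply vowel deletion: ngaashuthava → ngashuthava.
So the correct form is ngashuthava, option (A).
(B) nguvshuthava is wrong: it uses plural instead of dual for number.
(D) ngaashuthava is wrong: it fails to apply the sound rule(s).
(C) nashuthava is wrong: it uses class IV instead of class II for noun class.

A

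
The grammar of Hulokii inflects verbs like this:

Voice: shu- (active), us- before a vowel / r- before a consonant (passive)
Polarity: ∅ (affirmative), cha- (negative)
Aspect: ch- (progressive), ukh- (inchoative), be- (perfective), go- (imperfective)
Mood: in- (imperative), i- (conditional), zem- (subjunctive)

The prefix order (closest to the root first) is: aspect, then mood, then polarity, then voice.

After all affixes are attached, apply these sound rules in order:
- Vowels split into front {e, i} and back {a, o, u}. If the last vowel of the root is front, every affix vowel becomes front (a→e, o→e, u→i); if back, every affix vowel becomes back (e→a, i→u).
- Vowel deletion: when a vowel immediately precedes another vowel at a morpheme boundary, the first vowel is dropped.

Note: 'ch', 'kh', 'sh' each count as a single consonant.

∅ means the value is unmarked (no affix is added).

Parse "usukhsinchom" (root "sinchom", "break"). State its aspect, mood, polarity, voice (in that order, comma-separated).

inchoative, conditional, affirmative, passive

Segment: us-i-ukh-sinchom.
aspect: ukh- → inchoative.
mood: i- → conditional.
polarity: ∅ → affirmative.
voice: us/r- → passive.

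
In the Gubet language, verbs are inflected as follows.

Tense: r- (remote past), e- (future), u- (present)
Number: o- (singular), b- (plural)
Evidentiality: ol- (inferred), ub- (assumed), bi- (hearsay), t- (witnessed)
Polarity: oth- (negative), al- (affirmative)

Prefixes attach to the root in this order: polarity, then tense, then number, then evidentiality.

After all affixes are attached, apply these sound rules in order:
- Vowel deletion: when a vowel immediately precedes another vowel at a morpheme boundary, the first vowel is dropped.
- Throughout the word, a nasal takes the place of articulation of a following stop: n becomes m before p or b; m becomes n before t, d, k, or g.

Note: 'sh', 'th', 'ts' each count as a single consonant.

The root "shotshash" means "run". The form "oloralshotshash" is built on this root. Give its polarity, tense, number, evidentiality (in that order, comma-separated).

Segment: ol-o-r-al-shotshash.
polarity: al- → affirmative.
tense: r- → remote past.
number: o- → singular.
evidentiality: ol- → inferred.

affirmative, remote past, singular, inferred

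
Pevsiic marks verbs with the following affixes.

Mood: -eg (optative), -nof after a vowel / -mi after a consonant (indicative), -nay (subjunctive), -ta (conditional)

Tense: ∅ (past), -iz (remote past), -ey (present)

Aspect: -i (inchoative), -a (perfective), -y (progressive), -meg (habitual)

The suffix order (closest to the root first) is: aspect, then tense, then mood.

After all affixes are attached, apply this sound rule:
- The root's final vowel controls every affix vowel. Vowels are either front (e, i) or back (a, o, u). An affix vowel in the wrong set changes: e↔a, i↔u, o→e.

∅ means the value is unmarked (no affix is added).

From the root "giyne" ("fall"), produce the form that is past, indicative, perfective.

giyneenef

Attach aspect perfective -a → giynea.
tense = past: zero marking, form stays giynea.
Attach mood indicative -nof (after vowel 'a') → giyneanof.
Apply vowel harmony: giyneanof → giyneenef.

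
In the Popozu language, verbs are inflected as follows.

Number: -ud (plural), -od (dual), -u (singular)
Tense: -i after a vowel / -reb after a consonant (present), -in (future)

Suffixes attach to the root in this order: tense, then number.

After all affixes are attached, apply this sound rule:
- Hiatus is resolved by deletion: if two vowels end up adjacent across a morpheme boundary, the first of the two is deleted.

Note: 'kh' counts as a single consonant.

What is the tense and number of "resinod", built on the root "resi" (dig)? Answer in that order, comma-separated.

future, dual

Segment: resi-in-od.
tense: -in → future.
number: -od → dual.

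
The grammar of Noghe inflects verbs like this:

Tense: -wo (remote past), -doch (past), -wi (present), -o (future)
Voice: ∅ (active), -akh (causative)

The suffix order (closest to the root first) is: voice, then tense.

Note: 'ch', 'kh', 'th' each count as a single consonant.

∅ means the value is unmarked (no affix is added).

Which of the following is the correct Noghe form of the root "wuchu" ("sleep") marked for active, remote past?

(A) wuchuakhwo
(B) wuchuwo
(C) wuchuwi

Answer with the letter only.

voice = active: zero marking, form stays wuchu.
Attach tense remote past -wo → wuchuwo.
So the correct form is wuchuwo, option (B).
(C) wuchuwi is wrong: it uses present instead of remote past for tense.
(A) wuchuakhwo is wrong: it uses causative instead of active for voice.

B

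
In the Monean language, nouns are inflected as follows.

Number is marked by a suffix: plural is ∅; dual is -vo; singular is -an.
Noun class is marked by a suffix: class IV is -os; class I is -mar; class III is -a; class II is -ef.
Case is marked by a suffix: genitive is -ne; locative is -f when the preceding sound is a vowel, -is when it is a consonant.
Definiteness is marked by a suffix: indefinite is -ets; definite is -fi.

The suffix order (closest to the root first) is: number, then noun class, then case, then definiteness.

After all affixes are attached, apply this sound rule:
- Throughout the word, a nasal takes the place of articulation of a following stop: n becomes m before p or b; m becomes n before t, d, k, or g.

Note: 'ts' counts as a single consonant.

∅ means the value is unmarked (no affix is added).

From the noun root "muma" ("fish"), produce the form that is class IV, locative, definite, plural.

mumaosisfi

number = plural: zero marking, form stays muma.
Attach noun class class IV -os → mumaos.
Attach case locative -is (after consonant 's') → mumaosis.
Attach definiteness definite -fi → mumaosisfi.
Nasal assimilation: no change.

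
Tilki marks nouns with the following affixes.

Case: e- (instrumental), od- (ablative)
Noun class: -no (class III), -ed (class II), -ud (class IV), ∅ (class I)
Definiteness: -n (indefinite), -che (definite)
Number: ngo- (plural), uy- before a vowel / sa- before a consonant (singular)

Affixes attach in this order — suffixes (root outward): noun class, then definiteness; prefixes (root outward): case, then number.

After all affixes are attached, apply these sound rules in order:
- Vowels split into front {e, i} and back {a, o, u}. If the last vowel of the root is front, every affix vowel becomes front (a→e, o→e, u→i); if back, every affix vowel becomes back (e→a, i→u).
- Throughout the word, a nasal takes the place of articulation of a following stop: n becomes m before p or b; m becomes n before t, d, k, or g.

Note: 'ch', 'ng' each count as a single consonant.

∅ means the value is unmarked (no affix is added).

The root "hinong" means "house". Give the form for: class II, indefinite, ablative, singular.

uyodhinongadn

Attach noun class class II -ed → hinonged.
Attach definiteness indefinite -n → hinongedn.
Attach case ablative od- → odhinongedn.
Attach number singular uy- (before vowel 'o') → uyodhinongedn.
Apply vowel harmony: uyodhinongedn → uyodhinongadn.
Nasal assimilation: no change.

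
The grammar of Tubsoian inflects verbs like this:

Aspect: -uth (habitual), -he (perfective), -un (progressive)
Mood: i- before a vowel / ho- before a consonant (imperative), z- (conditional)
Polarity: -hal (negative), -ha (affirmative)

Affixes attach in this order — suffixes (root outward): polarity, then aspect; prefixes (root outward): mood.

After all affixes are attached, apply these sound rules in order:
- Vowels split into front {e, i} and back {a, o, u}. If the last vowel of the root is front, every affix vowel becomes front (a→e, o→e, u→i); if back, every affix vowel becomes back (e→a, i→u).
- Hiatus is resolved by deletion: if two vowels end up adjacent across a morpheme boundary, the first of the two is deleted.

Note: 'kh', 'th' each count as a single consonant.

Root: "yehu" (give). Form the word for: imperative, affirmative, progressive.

hoyehuhun

Attach polarity affirmative -ha → yehuha.
Attach aspect progressive -un → yehuhaun.
Attach mood imperative ho- (before consonant 'y') → hoyehuhaun.
Vowel harmony: no change.
Apply vowel deletion: hoyehuhaun → hoyehuhun.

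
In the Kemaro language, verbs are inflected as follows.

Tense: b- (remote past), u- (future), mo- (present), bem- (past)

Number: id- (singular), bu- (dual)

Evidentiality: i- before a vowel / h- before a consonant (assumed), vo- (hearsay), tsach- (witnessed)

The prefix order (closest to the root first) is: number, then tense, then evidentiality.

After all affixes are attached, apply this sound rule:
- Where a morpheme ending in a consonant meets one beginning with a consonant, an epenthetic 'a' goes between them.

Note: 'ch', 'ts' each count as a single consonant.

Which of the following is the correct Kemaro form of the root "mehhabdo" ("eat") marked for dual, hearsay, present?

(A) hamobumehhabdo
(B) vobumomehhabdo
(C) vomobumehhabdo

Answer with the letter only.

C

Attach number dual bu- → bumehhabdo.
Attach tense present mo- → mobumehhabdo.
Attach evidentiality hearsay vo- → vomobumehhabdo.
Epenthesis: no change.
So the correct form is vomobumehhabdo, option (C).
(B) vobumomehhabdo is wrong: it has the affixes in the wrong order.
(A) hamobumehhabdo is wrong: it uses assumed instead of hearsay for evidentiality.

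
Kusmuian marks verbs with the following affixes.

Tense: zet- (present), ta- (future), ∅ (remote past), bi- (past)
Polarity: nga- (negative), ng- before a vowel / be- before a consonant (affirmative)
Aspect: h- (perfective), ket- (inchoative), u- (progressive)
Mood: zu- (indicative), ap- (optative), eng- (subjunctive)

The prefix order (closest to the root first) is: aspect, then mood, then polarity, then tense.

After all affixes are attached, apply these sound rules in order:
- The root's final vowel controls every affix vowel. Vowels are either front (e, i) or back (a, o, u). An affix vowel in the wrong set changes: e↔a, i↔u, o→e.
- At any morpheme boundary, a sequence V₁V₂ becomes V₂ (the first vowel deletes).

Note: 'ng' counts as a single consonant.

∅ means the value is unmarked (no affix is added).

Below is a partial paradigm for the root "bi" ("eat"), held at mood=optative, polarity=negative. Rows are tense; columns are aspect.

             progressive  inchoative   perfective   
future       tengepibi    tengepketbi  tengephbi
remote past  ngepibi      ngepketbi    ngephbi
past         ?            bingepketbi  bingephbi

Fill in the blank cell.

bingepibi

Attach aspect progressive u- → ubi.
Attach mood optative ap- → apubi.
Attach polarity negative nga- → ngaapubi.
Attach tense past bi- → bingaapubi.
Apply vowel harmony: bingaapubi → bingeepibi.
Apply vowel deletion: bingeepibi → bingepibi.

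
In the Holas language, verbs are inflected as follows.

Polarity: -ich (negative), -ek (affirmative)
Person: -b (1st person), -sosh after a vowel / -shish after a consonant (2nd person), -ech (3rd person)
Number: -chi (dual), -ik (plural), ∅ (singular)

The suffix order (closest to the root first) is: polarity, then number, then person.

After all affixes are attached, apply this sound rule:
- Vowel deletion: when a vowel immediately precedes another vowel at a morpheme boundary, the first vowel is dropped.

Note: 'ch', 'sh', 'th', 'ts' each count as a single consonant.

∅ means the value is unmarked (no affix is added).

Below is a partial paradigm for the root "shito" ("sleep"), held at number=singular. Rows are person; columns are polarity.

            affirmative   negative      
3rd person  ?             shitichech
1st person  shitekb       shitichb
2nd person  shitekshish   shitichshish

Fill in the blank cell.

shitekech

Attach polarity affirmative -ek → shitoek.
number = singular: zero marking, form stays shitoek.
Attach person 3rd person -ech → shitoekech.
Apply vowel deletion: shitoekech → shitekech.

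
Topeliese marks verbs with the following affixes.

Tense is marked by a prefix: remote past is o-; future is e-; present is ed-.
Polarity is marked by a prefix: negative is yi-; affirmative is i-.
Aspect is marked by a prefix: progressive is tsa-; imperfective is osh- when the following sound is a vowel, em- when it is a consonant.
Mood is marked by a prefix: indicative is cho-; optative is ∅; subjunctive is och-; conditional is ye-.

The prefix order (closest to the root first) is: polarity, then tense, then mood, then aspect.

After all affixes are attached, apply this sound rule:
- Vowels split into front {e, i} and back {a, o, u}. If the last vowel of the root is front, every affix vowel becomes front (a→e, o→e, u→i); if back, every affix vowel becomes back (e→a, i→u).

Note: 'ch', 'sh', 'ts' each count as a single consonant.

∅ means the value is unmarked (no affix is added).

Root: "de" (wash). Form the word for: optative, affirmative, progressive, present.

tseedide

Attach polarity affirmative i- → ide.
Attach tense present ed- → edide.
mood = optative: zero marking, form stays edide.
Attach aspect progressive tsa- → tsaedide.
Apply vowel harmony: tsaedide → tseedide.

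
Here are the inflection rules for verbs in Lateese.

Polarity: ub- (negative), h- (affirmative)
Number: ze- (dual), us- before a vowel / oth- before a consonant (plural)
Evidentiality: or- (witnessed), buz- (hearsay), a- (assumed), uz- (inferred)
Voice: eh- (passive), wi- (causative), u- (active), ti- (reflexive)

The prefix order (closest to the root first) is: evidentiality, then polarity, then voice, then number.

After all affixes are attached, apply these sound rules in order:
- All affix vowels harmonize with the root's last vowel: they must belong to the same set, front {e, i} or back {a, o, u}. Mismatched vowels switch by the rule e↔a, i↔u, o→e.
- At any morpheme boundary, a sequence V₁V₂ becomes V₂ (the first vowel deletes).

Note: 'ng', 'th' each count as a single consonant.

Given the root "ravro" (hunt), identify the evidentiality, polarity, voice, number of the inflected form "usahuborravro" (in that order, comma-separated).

Segment: us-eh-ub-or-ravro.
evidentiality: or- → witnessed.
polarity: ub- → negative.
voice: eh- → passive.
number: us/oth- → plural.

witnessed, negative, passive, plural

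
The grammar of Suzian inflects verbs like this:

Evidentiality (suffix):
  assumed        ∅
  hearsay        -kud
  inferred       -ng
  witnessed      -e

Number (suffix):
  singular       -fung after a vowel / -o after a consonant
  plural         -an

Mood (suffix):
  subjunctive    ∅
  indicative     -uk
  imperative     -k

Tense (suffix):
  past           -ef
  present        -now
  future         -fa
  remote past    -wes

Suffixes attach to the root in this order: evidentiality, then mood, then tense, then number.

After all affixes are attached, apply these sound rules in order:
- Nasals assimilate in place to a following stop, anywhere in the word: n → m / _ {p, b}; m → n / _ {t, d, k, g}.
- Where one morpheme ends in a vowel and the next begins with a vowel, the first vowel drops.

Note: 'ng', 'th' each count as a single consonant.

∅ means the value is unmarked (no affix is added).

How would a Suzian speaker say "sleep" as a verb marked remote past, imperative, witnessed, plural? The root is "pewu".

pewekwesan

Attach evidentiality witnessed -e → pewue.
Attach mood imperative -k → pewuek.
Attach tense remote past -wes → pewuekwes.
Attach number plural -an → pewuekwesan.
Nasal assimilation: no change.
Apply vowel deletion: pewuekwesan → pewekwesan.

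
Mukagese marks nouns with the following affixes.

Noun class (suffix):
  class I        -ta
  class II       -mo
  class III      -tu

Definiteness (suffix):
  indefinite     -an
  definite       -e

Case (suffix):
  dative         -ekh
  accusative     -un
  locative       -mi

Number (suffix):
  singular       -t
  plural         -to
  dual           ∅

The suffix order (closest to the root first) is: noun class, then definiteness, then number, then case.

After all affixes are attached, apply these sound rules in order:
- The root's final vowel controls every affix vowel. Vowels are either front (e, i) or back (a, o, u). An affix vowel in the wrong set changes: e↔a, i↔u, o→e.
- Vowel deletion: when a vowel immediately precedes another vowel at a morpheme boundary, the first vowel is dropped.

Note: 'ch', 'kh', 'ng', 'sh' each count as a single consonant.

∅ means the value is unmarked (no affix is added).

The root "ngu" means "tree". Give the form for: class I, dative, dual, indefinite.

ngutanakh

Attach noun class class I -ta → nguta.
Attach definiteness indefinite -an → ngutaan.
number = dual: zero marking, form stays ngutaan.
Attach case dative -ekh → ngutaanekh.
Apply vowel harmony: ngutaanekh → ngutaanakh.
Apply vowel deletion: ngutaanakh → ngutanakh.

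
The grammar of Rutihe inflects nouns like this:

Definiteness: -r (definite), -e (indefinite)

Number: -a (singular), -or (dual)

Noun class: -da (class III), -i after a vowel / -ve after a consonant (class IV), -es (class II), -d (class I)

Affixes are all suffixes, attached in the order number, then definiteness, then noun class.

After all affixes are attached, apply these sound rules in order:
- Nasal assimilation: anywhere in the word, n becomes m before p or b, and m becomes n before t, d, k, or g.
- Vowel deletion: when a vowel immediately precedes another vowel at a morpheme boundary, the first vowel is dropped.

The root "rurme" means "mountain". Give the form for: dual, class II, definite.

Attach number dual -or → rurmeor.
Attach definiteness definite -r → rurmeorr.
Attach noun class class II -es → rurmeorres.
Nasal assimilation: no change.
Apply vowel deletion: rurmeorres → rurmorres.

rurmorres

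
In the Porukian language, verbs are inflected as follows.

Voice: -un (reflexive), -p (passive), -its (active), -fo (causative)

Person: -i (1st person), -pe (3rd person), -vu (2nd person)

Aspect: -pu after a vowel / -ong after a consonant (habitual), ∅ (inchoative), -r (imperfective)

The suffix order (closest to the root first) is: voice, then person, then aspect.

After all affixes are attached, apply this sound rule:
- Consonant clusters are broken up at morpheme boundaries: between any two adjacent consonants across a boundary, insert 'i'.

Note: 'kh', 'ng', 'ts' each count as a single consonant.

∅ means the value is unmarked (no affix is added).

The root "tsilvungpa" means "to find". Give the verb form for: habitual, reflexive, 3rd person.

tsilvungpaunipepu

Attach voice reflexive -un → tsilvungpaun.
Attach person 3rd person -pe → tsilvungpaunpe.
Attach aspect habitual -pu (after vowel 'e') → tsilvungpaunpepu.
Apply epenthesis: tsilvungpaunpepu → tsilvungpaunipepu.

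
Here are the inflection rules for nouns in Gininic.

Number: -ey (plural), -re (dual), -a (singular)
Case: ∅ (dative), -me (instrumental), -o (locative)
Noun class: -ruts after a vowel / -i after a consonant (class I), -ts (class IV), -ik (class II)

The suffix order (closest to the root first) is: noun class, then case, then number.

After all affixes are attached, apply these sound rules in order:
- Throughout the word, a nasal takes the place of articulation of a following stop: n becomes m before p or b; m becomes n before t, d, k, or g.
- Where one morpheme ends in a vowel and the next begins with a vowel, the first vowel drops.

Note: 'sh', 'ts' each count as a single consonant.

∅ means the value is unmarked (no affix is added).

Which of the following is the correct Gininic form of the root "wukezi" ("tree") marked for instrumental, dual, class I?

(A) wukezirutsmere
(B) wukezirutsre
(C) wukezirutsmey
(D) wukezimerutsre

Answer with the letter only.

Attach noun class class I -ruts (after vowel 'i') → wukeziruts.
Attach case instrumental -me → wukezirutsme.
Attach number dual -re → wukezirutsmere.
Nasal assimilation: no change.
Vowel deletion: no change.
So the correct form is wukezirutsmere, option (A).
(C) wukezirutsmey is wrong: it uses plural instead of dual for number.
(D) wukezimerutsre is wrong: it has the affixes in the wrong order.
(B) wukezirutsre is wrong: it uses dative instead of instrumental for case.

A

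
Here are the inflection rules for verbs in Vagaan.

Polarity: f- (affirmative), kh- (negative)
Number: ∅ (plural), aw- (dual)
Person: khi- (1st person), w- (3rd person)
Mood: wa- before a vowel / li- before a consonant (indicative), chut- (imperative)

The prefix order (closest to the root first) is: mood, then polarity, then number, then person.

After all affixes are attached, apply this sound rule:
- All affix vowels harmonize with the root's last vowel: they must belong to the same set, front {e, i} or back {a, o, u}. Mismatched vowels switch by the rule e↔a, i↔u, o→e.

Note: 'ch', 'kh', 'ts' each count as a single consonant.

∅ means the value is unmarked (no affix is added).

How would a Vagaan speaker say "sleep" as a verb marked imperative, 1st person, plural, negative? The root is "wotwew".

Attach mood imperative chut- → chutwotwew.
Attach polarity negative kh- → khchutwotwew.
number = plural: zero marking, form stays khchutwotwew.
Attach person 1st person khi- → khikhchutwotwew.
Apply vowel harmony: khikhchutwotwew → khikhchitwotwew.

khikhchitwotwew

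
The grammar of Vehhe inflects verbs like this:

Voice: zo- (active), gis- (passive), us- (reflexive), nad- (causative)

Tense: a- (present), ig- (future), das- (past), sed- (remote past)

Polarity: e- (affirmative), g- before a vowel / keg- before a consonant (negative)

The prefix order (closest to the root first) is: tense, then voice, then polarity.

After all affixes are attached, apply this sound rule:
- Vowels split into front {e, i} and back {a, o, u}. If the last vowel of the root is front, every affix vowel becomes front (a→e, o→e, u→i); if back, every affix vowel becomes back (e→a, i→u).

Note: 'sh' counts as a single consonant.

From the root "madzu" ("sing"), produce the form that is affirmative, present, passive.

Attach tense present a- → amadzu.
Attach voice passive gis- → gisamadzu.
Attach polarity affirmative e- → egisamadzu.
Apply vowel harmony: egisamadzu → agusamadzu.

agusamadzu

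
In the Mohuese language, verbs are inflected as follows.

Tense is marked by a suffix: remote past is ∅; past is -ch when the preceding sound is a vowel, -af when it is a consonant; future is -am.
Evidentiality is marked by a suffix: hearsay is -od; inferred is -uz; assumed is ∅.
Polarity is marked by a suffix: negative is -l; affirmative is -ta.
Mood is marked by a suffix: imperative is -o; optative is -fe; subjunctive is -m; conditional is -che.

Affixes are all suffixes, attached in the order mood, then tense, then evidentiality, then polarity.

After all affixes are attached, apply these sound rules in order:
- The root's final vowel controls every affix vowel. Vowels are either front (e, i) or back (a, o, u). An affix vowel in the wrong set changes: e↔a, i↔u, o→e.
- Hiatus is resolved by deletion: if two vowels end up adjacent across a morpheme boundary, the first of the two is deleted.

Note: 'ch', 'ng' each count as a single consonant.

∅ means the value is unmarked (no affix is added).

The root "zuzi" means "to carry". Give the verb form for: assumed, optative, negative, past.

zuzifechl

Attach mood optative -fe → zuzife.
Attach tense past -ch (after vowel 'e') → zuzifech.
evidentiality = assumed: zero marking, form stays zuzifech.
Attach polarity negative -l → zuzifechl.
Vowel harmony: no change.
Vowel deletion: no change.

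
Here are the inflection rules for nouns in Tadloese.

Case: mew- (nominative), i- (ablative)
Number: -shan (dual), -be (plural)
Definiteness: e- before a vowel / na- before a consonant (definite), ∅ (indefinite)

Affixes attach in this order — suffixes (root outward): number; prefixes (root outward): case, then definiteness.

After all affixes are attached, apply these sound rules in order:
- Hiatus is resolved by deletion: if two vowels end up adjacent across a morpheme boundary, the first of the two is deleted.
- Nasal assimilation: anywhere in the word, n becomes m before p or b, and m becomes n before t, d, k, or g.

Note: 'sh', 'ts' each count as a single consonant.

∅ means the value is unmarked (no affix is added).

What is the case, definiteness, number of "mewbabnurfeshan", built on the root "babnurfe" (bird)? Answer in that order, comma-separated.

Segment: mew-babnurfe-shan.
case: mew- → nominative.
definiteness: ∅ → indefinite.
number: -shan → dual.

nominative, indefinite, dual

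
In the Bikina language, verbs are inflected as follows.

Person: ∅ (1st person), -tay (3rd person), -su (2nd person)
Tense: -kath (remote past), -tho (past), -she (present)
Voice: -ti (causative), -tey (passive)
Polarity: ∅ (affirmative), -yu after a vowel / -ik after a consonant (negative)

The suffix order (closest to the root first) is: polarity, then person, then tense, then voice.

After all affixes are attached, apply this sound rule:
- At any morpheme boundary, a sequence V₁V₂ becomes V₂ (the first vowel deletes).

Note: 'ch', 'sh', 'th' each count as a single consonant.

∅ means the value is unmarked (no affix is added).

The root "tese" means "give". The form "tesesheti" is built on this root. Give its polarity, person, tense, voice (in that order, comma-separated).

affirmative, 1st person, present, causative

Segment: tese-she-ti.
polarity: ∅ → affirmative.
person: ∅ → 1st person.
tense: -she → present.
voice: -ti → causative.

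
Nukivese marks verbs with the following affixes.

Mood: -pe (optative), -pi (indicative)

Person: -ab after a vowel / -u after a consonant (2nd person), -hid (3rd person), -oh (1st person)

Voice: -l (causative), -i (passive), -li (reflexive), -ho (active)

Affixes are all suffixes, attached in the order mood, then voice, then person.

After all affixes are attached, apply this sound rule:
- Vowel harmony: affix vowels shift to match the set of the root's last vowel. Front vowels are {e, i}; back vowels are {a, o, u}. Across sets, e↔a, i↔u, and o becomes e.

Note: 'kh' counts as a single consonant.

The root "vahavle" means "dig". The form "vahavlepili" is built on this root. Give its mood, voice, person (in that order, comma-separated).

indicative, causative, 2nd person

Segment: vahavle-pi-l-u.
mood: -pi → indicative.
voice: -l → causative.
person: -ab/u → 2nd person.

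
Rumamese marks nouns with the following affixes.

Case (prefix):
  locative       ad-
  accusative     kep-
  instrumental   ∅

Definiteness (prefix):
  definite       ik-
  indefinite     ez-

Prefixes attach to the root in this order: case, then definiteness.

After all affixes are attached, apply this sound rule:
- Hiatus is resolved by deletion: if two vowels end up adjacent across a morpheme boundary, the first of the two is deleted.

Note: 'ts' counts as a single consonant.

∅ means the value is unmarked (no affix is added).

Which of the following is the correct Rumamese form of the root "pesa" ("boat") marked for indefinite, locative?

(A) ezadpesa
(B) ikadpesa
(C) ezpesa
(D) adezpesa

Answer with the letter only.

A

Attach case locative ad- → adpesa.
Attach definiteness indefinite ez- → ezadpesa.
Vowel deletion: no change.
So the correct form is ezadpesa, option (A).
(D) adezpesa is wrong: it has the affixes in the wrong order.
(C) ezpesa is wrong: it uses instrumental instead of locative for case.
(B) ikadpesa is wrong: it uses definite instead of indefinite for definiteness.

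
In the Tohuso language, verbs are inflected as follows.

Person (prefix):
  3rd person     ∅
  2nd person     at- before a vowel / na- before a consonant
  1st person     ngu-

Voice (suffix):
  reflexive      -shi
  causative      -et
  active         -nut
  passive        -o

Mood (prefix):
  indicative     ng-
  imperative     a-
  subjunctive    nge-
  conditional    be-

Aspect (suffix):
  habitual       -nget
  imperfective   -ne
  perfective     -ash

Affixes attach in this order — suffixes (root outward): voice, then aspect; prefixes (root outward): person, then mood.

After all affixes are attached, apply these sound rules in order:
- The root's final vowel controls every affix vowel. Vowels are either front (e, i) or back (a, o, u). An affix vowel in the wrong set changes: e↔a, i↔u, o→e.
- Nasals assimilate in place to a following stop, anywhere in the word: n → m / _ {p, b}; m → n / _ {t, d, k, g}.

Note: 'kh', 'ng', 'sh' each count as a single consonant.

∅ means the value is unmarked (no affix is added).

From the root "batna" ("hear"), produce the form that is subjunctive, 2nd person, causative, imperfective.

Attach voice causative -et → batnaet.
Attach person 2nd person na- (before consonant 'b') → nabatnaet.
Attach aspect imperfective -ne → nabatnaetne.
Attach mood subjunctive nge- → ngenabatnaetne.
Apply vowel harmony: ngenabatnaetne → nganabatnaatna.
Nasal assimilation: no change.

nganabatnaatna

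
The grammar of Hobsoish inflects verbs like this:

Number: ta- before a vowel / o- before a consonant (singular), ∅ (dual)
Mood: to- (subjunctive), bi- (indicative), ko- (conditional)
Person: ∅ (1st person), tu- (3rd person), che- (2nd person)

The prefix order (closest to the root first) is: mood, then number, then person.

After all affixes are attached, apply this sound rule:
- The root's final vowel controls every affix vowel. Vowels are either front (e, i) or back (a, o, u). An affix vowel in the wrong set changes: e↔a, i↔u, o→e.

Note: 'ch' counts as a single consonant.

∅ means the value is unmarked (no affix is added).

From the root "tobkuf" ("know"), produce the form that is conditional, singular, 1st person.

okotobkuf

Attach mood conditional ko- → kotobkuf.
Attach number singular o- (before consonant 'k') → okotobkuf.
person = 1st person: zero marking, form stays okotobkuf.
Vowel harmony: no change.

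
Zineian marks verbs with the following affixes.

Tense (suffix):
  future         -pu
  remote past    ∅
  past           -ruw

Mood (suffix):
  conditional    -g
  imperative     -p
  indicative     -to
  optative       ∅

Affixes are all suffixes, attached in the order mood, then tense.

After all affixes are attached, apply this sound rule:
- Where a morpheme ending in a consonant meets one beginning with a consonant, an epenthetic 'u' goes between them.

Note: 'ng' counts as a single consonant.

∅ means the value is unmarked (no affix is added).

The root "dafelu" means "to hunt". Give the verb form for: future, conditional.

dafelugupu

Attach mood conditional -g → dafelug.
Attach tense future -pu → dafelugpu.
Apply epenthesis: dafelugpu → dafelugupu.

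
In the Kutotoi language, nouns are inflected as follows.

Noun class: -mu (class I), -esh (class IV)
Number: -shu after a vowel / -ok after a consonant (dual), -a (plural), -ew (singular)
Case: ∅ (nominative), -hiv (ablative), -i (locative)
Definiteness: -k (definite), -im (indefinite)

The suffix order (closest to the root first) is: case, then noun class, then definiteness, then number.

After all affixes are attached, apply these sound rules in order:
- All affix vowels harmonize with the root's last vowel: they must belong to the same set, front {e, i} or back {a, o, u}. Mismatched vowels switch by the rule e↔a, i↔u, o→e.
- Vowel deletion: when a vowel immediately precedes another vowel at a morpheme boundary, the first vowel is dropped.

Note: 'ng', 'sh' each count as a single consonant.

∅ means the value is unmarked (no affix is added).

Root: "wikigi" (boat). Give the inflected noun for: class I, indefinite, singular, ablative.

wikigihivmimew

Attach case ablative -hiv → wikigihiv.
Attach noun class class I -mu → wikigihivmu.
Attach definiteness indefinite -im → wikigihivmuim.
Attach number singular -ew → wikigihivmuimew.
Apply vowel harmony: wikigihivmuimew → wikigihivmiimew.
Apply vowel deletion: wikigihivmiimew → wikigihivmimew.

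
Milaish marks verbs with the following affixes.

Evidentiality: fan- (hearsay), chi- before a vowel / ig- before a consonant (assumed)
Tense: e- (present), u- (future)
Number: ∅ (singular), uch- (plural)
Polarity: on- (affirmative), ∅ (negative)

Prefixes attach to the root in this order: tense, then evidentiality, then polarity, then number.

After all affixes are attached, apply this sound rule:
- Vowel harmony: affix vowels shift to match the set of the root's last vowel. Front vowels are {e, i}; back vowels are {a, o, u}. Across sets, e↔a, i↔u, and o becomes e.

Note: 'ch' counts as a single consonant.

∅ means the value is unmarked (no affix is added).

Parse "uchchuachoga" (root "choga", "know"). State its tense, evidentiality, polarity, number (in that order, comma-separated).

present, assumed, negative, plural

Segment: uch-chi-e-choga.
tense: e- → present.
evidentiality: chi/ig- → assumed.
polarity: ∅ → negative.
number: uch- → plural.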